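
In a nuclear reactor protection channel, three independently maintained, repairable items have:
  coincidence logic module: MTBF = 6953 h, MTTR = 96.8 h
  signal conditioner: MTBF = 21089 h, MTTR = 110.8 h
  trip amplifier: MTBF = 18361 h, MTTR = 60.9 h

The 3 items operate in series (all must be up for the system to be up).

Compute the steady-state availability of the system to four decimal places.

0.9779

A(coincidence logic module) = MTBF/(MTBF+MTTR) = 6953/(6953+96.8) = 0.986269
A(signal conditioner) = MTBF/(MTBF+MTTR) = 21089/(21089+110.8) = 0.994774
A(trip amplifier) = MTBF/(MTBF+MTTR) = 18361/(18361+60.9) = 0.996694
Series availability: 0.986269 × 0.994774 × 0.996694 = 0.9779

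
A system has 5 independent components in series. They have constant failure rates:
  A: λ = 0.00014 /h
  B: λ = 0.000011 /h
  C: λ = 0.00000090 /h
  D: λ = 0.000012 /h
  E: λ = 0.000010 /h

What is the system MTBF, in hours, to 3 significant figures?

5750

Series of exponential components: λ_sys = Σ λ_i
λ_sys = 0.00014 + 0.000011 + 0.00000090 + 0.000012 + 0.000010 = 1.7390e-04 /h
MTBF = 1 / λ_sys = 5750 h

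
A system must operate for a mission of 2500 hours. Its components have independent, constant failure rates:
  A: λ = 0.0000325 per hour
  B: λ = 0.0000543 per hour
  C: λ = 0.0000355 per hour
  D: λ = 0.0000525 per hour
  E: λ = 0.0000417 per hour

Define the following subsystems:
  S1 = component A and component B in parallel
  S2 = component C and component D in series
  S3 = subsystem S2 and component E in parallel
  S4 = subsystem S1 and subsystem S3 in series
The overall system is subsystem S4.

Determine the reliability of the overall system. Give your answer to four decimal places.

R(A) = exp(−0.0000325 × 2500) = 0.921963
R(B) = exp(−0.0000543 × 2500) = 0.873061
R(C) = exp(−0.0000355 × 2500) = 0.915074
R(D) = exp(−0.0000525 × 2500) = 0.876998
R(E) = exp(−0.0000417 × 2500) = 0.901000
Parallel (A and B): 1 − (1 − 0.921963)(1 − 0.873061) = 0.990094
Series (C and D): 0.915074 × 0.876998 = 0.802518
Parallel ([0.802518] and E): 1 − (1 − 0.802518)(1 − 0.901000) = 0.980449
Series ([0.990094] and [0.980449]): 0.990094 × 0.980449 = 0.9707

0.9707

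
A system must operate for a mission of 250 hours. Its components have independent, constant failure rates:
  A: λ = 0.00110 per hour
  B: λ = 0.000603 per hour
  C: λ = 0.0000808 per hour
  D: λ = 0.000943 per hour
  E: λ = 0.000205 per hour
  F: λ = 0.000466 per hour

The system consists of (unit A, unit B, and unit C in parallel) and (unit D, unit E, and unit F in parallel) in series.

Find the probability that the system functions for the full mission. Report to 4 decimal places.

R(A) = exp(−0.00110 × 250) = 0.759572
R(B) = exp(−0.000603 × 250) = 0.860063
R(C) = exp(−0.0000808 × 250) = 0.980003
R(D) = exp(−0.000943 × 250) = 0.789978
R(E) = exp(−0.000205 × 250) = 0.950041
R(F) = exp(−0.000466 × 250) = 0.890030
Parallel (A, B, and C): 1 − (1 − 0.759572)(1 − 0.860063)(1 − 0.980003) = 0.999327
Parallel (D, E, and F): 1 − (1 − 0.789978)(1 − 0.950041)(1 − 0.890030) = 0.998846
Series ([0.999327] and [0.998846]): 0.999327 × 0.998846 = 0.9982

0.9982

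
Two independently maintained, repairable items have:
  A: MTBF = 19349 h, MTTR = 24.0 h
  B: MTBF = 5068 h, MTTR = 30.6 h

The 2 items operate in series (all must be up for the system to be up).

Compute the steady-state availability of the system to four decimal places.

A(A) = MTBF/(MTBF+MTTR) = 19349/(19349+24.0) = 0.998761
A(B) = MTBF/(MTBF+MTTR) = 5068/(5068+30.6) = 0.993998
Series availability: 0.998761 × 0.993998 = 0.9928

0.9928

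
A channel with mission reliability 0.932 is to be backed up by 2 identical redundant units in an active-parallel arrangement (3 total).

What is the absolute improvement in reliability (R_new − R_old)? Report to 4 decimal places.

R_before = 0.932
R_after = 1 − (1 − 0.932)^3 = 0.9997
ΔR = 0.9997 − 0.932 = 0.0677

0.0677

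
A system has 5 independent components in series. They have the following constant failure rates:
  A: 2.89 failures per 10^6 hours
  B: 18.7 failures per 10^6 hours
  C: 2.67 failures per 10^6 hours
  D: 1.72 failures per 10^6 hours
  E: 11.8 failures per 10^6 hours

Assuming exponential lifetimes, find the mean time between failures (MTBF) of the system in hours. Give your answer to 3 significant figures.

Series of exponential components: λ_sys = Σ λ_i
λ_sys = 0.00000289 + 0.0000187 + 0.00000267 + 0.00000172 + 0.0000118 = 3.7780e-05 /h
MTBF = 1 / λ_sys = 26500 h

26500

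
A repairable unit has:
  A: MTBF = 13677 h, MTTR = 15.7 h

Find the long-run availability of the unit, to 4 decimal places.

0.9989

A(A) = MTBF/(MTBF+MTTR) = 13677/(13677+15.7) = 0.9989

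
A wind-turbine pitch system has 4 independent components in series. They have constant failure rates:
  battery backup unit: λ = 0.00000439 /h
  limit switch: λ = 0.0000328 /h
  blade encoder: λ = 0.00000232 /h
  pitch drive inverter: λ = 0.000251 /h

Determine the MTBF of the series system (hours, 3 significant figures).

Series of exponential components: λ_sys = Σ λ_i
λ_sys = 0.00000439 + 0.0000328 + 0.00000232 + 0.000251 = 2.9051e-04 /h
MTBF = 1 / λ_sys = 3440 h

3440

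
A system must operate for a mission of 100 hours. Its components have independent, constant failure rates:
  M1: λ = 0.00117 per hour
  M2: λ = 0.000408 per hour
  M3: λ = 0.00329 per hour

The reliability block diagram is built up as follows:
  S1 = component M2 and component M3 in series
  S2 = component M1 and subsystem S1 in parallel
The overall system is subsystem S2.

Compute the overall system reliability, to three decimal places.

R(M1) = exp(−0.00117 × 100) = 0.88959
R(M2) = exp(−0.000408 × 100) = 0.96002
R(M3) = exp(−0.00329 × 100) = 0.71964
Series (M2 and M3): 0.96002 × 0.71964 = 0.69087
Parallel (M1 and [0.69087]): 1 − (1 − 0.88959)(1 − 0.69087) = 0.966

0.966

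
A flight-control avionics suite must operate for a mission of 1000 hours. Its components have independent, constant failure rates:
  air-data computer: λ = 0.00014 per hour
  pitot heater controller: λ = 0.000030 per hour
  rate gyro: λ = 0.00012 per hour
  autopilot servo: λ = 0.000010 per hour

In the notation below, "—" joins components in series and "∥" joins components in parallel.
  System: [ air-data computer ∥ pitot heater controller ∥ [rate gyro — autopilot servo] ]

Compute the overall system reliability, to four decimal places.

R(air-data computer) = exp(−0.00014 × 1000) = 0.869358
R(pitot heater controller) = exp(−0.000030 × 1000) = 0.970446
R(rate gyro) = exp(−0.00012 × 1000) = 0.886920
R(autopilot servo) = exp(−0.000010 × 1000) = 0.990050
Series (rate gyro and autopilot servo): 0.886920 × 0.990050 = 0.878095
Parallel (air-data computer, pitot heater controller, and [0.878095]): 1 − (1 − 0.869358)(1 − 0.970446)(1 − 0.878095) = 0.9995

0.9995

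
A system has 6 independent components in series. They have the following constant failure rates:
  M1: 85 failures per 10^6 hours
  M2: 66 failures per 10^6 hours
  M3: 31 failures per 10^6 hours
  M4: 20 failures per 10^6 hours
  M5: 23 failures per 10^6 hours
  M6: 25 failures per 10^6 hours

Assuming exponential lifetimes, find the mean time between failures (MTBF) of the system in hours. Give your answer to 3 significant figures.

Series of exponential components: λ_sys = Σ λ_i
λ_sys = 0.000085 + 0.000066 + 0.000031 + 0.000020 + 0.000023 + 0.000025 = 2.5000e-04 /h
MTBF = 1 / λ_sys = 4000 h

4000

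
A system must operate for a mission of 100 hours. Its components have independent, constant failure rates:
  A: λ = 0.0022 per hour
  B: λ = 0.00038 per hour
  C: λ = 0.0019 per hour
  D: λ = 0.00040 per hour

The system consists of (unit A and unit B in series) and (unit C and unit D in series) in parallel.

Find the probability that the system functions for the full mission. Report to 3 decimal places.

0.953

R(A) = exp(−0.0022 × 100) = 0.80252
R(B) = exp(−0.00038 × 100) = 0.96271
R(C) = exp(−0.0019 × 100) = 0.82696
R(D) = exp(−0.00040 × 100) = 0.96079
Series (A and B): 0.80252 × 0.96271 = 0.77259
Series (C and D): 0.82696 × 0.96079 = 0.79453
Parallel ([0.77259] and [0.79453]): 1 − (1 − 0.77259)(1 − 0.79453) = 0.953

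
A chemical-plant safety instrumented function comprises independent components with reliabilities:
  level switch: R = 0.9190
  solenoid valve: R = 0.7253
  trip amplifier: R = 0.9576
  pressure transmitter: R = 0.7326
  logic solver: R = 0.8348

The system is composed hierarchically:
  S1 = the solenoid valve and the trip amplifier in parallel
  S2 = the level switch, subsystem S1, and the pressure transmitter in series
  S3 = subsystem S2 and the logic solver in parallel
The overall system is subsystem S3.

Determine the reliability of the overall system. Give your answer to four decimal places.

Parallel (solenoid valve and trip amplifier): 1 − (1 − 0.725300)(1 − 0.957600) = 0.988353
Series (level switch, [0.988353], and pressure transmitter): 0.919000 × 0.988353 × 0.732600 = 0.665418
Parallel ([0.665418] and logic solver): 1 − (1 − 0.665418)(1 − 0.834800) = 0.9447

0.9447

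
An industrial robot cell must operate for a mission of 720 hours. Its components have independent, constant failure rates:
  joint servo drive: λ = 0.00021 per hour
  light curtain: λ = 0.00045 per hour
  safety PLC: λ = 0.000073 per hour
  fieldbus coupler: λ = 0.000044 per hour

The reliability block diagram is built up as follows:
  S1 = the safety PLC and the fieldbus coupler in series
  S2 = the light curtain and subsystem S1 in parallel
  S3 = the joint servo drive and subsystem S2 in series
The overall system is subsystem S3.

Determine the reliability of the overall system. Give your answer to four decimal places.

R(joint servo drive) = exp(−0.00021 × 720) = 0.859676
R(light curtain) = exp(−0.00045 × 720) = 0.723250
R(safety PLC) = exp(−0.000073 × 720) = 0.948797
R(fieldbus coupler) = exp(−0.000044 × 720) = 0.968817
Series (safety PLC and fieldbus coupler): 0.948797 × 0.968817 = 0.919211
Parallel (light curtain and [0.919211]): 1 − (1 − 0.723250)(1 − 0.919211) = 0.977642
Series (joint servo drive and [0.977642]): 0.859676 × 0.977642 = 0.8405

0.8405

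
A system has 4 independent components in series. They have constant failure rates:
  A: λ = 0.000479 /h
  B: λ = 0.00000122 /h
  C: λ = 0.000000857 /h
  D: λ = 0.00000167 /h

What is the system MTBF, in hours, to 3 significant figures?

Series of exponential components: λ_sys = Σ λ_i
λ_sys = 0.000479 + 0.00000122 + 0.000000857 + 0.00000167 = 4.8275e-04 /h
MTBF = 1 / λ_sys = 2070 h

2070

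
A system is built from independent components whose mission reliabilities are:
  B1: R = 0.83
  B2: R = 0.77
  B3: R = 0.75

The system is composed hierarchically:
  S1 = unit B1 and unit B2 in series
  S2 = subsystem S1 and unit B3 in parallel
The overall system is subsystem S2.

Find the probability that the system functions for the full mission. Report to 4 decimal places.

Series (B1 and B2): 0.830000 × 0.770000 = 0.639100
Parallel ([0.639100] and B3): 1 − (1 − 0.639100)(1 − 0.750000) = 0.9098

0.9098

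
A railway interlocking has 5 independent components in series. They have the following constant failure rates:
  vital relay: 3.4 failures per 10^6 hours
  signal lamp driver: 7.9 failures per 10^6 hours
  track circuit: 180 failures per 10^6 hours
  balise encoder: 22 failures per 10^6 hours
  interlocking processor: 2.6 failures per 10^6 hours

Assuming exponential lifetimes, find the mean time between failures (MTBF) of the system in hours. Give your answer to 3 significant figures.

4630

Series of exponential components: λ_sys = Σ λ_i
λ_sys = 0.0000034 + 0.0000079 + 0.00018 + 0.000022 + 0.0000026 = 2.1590e-04 /h
MTBF = 1 / λ_sys = 4630 h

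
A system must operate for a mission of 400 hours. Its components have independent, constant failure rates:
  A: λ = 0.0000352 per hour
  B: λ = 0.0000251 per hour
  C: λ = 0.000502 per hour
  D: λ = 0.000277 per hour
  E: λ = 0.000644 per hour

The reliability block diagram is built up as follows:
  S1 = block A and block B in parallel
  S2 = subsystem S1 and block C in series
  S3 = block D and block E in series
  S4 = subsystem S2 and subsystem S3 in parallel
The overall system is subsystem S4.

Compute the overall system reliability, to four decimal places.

0.9439

R(A) = exp(−0.0000352 × 400) = 0.986019
R(B) = exp(−0.0000251 × 400) = 0.990010
R(C) = exp(−0.000502 × 400) = 0.818076
R(D) = exp(−0.000277 × 400) = 0.895118
R(E) = exp(−0.000644 × 400) = 0.772904
Parallel (A and B): 1 − (1 − 0.986019)(1 − 0.990010) = 0.999860
Series ([0.999860] and C): 0.999860 × 0.818076 = 0.817961
Series (D and E): 0.895118 × 0.772904 = 0.691840
Parallel ([0.817961] and [0.691840]): 1 − (1 − 0.817961)(1 − 0.691840) = 0.9439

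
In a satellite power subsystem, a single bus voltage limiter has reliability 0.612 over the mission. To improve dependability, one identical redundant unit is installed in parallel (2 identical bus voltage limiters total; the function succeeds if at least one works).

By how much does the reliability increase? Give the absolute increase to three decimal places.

R_before = 0.612
R_after = 1 − (1 − 0.612)^2 = 0.849
ΔR = 0.849 − 0.612 = 0.237

0.237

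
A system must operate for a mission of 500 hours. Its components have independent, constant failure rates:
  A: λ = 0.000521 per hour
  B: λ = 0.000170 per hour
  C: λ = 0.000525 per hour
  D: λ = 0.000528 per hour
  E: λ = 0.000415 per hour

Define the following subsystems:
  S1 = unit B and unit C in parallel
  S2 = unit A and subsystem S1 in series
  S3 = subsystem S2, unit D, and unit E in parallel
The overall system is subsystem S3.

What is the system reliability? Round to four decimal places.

0.9894

R(A) = exp(−0.000521 × 500) = 0.770666
R(B) = exp(−0.000170 × 500) = 0.918512
R(C) = exp(−0.000525 × 500) = 0.769126
R(D) = exp(−0.000528 × 500) = 0.767974
R(E) = exp(−0.000415 × 500) = 0.812613
Parallel (B and C): 1 − (1 − 0.918512)(1 − 0.769126) = 0.981187
Series (A and [0.981187]): 0.770666 × 0.981187 = 0.756167
Parallel ([0.756167], D, and E): 1 − (1 − 0.756167)(1 − 0.767974)(1 − 0.812613) = 0.9894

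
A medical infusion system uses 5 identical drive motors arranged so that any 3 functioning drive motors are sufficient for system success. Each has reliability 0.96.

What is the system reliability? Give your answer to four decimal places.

R = Σ_{i=3}^{5} C(5,i) p^i (1−p)^{5−i} with p = 0.96
C(5,3)·0.96^3·0.04^2 = 0.014156
C(5,4)·0.96^4·0.04^1 = 0.169869
C(5,5)·0.96^5·0.04^0 = 0.815373
Sum = 0.9994

0.9994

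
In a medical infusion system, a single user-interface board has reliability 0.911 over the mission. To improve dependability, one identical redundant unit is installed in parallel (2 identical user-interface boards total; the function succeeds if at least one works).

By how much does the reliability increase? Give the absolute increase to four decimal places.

R_before = 0.911
R_after = 1 − (1 − 0.911)^2 = 0.9921
ΔR = 0.9921 − 0.911 = 0.0811

0.0811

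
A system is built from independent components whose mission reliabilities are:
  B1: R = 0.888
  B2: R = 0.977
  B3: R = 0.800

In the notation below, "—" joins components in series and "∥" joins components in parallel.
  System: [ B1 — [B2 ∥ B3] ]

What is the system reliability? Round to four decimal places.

Parallel (B2 and B3): 1 − (1 − 0.977000)(1 − 0.800000) = 0.995400
Series (B1 and [0.995400]): 0.888000 × 0.995400 = 0.8839

0.8839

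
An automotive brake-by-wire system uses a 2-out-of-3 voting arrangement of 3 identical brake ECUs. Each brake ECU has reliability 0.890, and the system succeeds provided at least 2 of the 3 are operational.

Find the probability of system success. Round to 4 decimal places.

R = Σ_{i=2}^{3} C(3,i) p^i (1−p)^{3−i} with p = 0.890
C(3,2)·0.890^2·0.110^1 = 0.261393
C(3,3)·0.890^3·0.110^0 = 0.704969
Sum = 0.9664

0.9664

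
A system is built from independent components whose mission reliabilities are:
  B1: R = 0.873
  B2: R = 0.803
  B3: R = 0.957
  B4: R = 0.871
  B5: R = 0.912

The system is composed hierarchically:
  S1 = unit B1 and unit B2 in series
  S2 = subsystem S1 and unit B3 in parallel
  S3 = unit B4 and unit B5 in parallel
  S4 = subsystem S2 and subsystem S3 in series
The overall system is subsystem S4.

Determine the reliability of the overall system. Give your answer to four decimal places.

Series (B1 and B2): 0.873000 × 0.803000 = 0.701019
Parallel ([0.701019] and B3): 1 − (1 − 0.701019)(1 − 0.957000) = 0.987144
Parallel (B4 and B5): 1 − (1 − 0.871000)(1 − 0.912000) = 0.988648
Series ([0.987144] and [0.988648]): 0.987144 × 0.988648 = 0.9759

0.9759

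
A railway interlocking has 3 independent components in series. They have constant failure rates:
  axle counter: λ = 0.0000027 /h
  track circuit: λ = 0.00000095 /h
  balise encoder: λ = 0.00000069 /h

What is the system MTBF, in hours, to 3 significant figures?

Series of exponential components: λ_sys = Σ λ_i
λ_sys = 0.0000027 + 0.00000095 + 0.00000069 = 4.3400e-06 /h
MTBF = 1 / λ_sys = 230000 h

230000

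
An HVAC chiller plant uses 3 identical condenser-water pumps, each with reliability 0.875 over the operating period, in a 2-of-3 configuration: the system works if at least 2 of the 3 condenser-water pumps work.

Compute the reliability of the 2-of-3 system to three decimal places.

0.957

R = Σ_{i=2}^{3} C(3,i) p^i (1−p)^{3−i} with p = 0.875
C(3,2)·0.875^2·0.125^1 = 0.28711
C(3,3)·0.875^3·0.125^0 = 0.66992
Sum = 0.957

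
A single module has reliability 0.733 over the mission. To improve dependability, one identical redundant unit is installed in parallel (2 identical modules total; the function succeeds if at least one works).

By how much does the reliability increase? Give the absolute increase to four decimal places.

R_before = 0.733
R_after = 1 − (1 − 0.733)^2 = 0.9287
ΔR = 0.9287 − 0.733 = 0.1957

0.1957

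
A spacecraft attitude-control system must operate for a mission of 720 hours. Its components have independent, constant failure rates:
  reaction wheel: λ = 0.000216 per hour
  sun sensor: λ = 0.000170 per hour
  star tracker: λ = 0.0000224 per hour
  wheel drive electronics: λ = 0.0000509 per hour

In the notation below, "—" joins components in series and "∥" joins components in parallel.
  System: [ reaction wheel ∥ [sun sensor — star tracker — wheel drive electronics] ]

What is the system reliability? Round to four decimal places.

0.9769

R(reaction wheel) = exp(−0.000216 × 720) = 0.855970
R(sun sensor) = exp(−0.000170 × 720) = 0.884794
R(star tracker) = exp(−0.0000224 × 720) = 0.984001
R(wheel drive electronics) = exp(−0.0000509 × 720) = 0.964015
Series (sun sensor, star tracker, and wheel drive electronics): 0.884794 × 0.984001 × 0.964015 = 0.839308
Parallel (reaction wheel and [0.839308]): 1 − (1 − 0.855970)(1 − 0.839308) = 0.9769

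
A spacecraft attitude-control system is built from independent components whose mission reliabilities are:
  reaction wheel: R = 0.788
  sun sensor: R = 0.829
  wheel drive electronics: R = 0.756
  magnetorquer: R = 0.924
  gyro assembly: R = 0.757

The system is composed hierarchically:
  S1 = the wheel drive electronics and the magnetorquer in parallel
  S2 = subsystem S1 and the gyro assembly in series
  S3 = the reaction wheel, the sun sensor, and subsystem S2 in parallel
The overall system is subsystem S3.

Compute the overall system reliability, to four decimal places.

Parallel (wheel drive electronics and magnetorquer): 1 − (1 − 0.756000)(1 − 0.924000) = 0.981456
Series ([0.981456] and gyro assembly): 0.981456 × 0.757000 = 0.742962
Parallel (reaction wheel, sun sensor, and [0.742962]): 1 − (1 − 0.788000)(1 − 0.829000)(1 − 0.742962) = 0.9907

0.9907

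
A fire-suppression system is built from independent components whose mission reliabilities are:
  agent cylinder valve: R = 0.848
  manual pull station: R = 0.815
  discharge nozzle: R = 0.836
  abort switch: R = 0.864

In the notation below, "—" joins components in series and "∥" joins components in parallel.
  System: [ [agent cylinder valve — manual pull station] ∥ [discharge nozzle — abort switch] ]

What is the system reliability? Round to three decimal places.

0.914

Series (agent cylinder valve and manual pull station): 0.84800 × 0.81500 = 0.69112
Series (discharge nozzle and abort switch): 0.83600 × 0.86400 = 0.72230
Parallel ([0.69112] and [0.72230]): 1 − (1 − 0.69112)(1 − 0.72230) = 0.914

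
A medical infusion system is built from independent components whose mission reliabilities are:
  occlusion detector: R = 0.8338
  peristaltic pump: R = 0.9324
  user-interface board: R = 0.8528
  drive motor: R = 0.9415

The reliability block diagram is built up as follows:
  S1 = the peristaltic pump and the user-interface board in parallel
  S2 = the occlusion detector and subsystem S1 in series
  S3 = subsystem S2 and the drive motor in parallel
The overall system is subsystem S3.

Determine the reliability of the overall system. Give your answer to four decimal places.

Parallel (peristaltic pump and user-interface board): 1 − (1 − 0.932400)(1 − 0.852800) = 0.990049
Series (occlusion detector and [0.990049]): 0.833800 × 0.990049 = 0.825503
Parallel ([0.825503] and drive motor): 1 − (1 − 0.825503)(1 − 0.941500) = 0.9898

0.9898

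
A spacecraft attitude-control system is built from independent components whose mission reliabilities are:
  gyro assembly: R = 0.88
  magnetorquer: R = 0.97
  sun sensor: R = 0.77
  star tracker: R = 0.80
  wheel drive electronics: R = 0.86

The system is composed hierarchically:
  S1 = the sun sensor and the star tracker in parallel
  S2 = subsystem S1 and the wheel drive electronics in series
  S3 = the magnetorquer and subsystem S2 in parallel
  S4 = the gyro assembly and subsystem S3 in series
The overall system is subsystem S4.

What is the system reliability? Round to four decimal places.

Parallel (sun sensor and star tracker): 1 − (1 − 0.770000)(1 − 0.800000) = 0.954000
Series ([0.954000] and wheel drive electronics): 0.954000 × 0.860000 = 0.820440
Parallel (magnetorquer and [0.820440]): 1 − (1 − 0.970000)(1 − 0.820440) = 0.994613
Series (gyro assembly and [0.994613]): 0.880000 × 0.994613 = 0.8753

0.8753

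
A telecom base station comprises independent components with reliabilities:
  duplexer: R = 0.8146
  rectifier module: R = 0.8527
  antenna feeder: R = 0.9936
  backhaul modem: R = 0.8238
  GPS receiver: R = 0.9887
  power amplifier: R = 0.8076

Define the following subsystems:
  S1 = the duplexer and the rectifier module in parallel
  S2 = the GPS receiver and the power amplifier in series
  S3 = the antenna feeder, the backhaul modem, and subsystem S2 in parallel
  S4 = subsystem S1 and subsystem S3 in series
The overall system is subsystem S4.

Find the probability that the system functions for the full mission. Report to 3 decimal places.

Parallel (duplexer and rectifier module): 1 − (1 − 0.81460)(1 − 0.85270) = 0.97269
Series (GPS receiver and power amplifier): 0.98870 × 0.80760 = 0.79847
Parallel (antenna feeder, backhaul modem, and [0.79847]): 1 − (1 − 0.99360)(1 − 0.82380)(1 − 0.79847) = 0.99977
Series ([0.97269] and [0.99977]): 0.97269 × 0.99977 = 0.972

0.972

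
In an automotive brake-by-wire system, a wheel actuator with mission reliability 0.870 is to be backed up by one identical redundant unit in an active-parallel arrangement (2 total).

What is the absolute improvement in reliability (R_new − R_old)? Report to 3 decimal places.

0.113

R_before = 0.870
R_after = 1 − (1 − 0.870)^2 = 0.983
ΔR = 0.983 − 0.870 = 0.113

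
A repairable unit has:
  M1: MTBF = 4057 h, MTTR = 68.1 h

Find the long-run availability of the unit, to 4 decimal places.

A(M1) = MTBF/(MTBF+MTTR) = 4057/(4057+68.1) = 0.9835

0.9835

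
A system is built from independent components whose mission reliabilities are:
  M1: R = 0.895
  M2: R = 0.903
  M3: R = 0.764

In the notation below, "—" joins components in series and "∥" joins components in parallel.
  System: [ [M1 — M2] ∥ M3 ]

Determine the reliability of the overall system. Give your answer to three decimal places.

Series (M1 and M2): 0.89500 × 0.90300 = 0.80819
Parallel ([0.80819] and M3): 1 − (1 − 0.80819)(1 − 0.76400) = 0.955

0.955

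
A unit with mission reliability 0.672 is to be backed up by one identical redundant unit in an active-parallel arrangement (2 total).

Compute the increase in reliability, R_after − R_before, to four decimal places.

R_before = 0.672
R_after = 1 − (1 − 0.672)^2 = 0.8924
ΔR = 0.8924 − 0.672 = 0.2204

0.2204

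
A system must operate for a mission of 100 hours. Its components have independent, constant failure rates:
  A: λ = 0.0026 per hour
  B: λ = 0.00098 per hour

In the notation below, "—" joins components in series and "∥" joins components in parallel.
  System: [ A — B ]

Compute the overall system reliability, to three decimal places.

R(A) = exp(−0.0026 × 100) = 0.77105
R(B) = exp(−0.00098 × 100) = 0.90665
Series (A and B): 0.77105 × 0.90665 = 0.699

0.699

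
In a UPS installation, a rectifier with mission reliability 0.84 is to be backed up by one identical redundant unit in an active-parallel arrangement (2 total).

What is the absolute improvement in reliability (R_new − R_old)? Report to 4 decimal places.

R_before = 0.84
R_after = 1 − (1 − 0.84)^2 = 0.9744
ΔR = 0.9744 − 0.84 = 0.1344

0.1344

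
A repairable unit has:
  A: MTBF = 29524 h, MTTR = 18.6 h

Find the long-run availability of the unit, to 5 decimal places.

A(A) = MTBF/(MTBF+MTTR) = 29524/(29524+18.6) = 0.99937

0.99937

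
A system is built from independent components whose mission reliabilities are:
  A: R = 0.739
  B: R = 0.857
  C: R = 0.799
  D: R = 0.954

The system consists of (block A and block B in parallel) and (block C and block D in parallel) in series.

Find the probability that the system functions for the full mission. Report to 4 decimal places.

0.9538

Parallel (A and B): 1 − (1 − 0.739000)(1 − 0.857000) = 0.962677
Parallel (C and D): 1 − (1 − 0.799000)(1 − 0.954000) = 0.990754
Series ([0.962677] and [0.990754]): 0.962677 × 0.990754 = 0.9538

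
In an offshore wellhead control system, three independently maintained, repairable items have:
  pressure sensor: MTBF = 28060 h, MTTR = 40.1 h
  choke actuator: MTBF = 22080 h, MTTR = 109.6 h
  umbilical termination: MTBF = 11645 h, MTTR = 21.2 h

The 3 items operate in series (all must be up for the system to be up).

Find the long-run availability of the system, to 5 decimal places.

0.99184

A(pressure sensor) = MTBF/(MTBF+MTTR) = 28060/(28060+40.1) = 0.998573
A(choke actuator) = MTBF/(MTBF+MTTR) = 22080/(22080+109.6) = 0.995061
A(umbilical termination) = MTBF/(MTBF+MTTR) = 11645/(11645+21.2) = 0.998183
Series availability: 0.998573 × 0.995061 × 0.998183 = 0.99184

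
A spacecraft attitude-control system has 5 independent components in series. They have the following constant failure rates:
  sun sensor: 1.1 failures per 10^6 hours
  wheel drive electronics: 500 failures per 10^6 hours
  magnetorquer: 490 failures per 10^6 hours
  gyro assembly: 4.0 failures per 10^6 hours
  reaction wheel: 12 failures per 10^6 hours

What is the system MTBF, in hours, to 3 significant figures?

993

Series of exponential components: λ_sys = Σ λ_i
λ_sys = 0.0000011 + 0.00050 + 0.00049 + 0.0000040 + 0.000012 = 1.0071e-03 /h
MTBF = 1 / λ_sys = 993 h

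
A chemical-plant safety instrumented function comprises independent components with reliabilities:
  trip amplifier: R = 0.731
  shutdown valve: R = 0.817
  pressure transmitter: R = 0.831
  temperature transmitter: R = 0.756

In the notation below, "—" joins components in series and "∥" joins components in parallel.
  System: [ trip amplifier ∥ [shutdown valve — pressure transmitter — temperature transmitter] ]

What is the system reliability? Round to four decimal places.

0.8691

Series (shutdown valve, pressure transmitter, and temperature transmitter): 0.817000 × 0.831000 × 0.756000 = 0.513269
Parallel (trip amplifier and [0.513269]): 1 − (1 − 0.731000)(1 − 0.513269) = 0.8691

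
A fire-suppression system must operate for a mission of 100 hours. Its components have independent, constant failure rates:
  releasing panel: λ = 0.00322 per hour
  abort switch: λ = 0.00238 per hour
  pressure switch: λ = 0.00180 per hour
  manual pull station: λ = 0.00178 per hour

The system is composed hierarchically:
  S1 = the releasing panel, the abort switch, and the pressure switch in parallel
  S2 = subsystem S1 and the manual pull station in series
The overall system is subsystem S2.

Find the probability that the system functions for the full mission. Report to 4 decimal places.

R(releasing panel) = exp(−0.00322 × 100) = 0.724698
R(abort switch) = exp(−0.00238 × 100) = 0.788203
R(pressure switch) = exp(−0.00180 × 100) = 0.835270
R(manual pull station) = exp(−0.00178 × 100) = 0.836942
Parallel (releasing panel, abort switch, and pressure switch): 1 − (1 − 0.724698)(1 − 0.788203)(1 − 0.835270) = 0.990395
Series ([0.990395] and manual pull station): 0.990395 × 0.836942 = 0.8289

0.8289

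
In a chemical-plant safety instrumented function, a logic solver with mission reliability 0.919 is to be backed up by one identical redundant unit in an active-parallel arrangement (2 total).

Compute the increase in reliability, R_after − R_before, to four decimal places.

0.0744

R_before = 0.919
R_after = 1 − (1 − 0.919)^2 = 0.9934
ΔR = 0.9934 − 0.919 = 0.0744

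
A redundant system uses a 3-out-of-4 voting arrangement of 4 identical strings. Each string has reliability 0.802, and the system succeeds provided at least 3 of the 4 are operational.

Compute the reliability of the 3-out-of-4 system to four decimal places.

0.8223

R = Σ_{i=3}^{4} C(4,i) p^i (1−p)^{4−i} with p = 0.802
C(4,3)·0.802^3·0.198^1 = 0.408553
C(4,4)·0.802^4·0.198^0 = 0.413711
Sum = 0.8223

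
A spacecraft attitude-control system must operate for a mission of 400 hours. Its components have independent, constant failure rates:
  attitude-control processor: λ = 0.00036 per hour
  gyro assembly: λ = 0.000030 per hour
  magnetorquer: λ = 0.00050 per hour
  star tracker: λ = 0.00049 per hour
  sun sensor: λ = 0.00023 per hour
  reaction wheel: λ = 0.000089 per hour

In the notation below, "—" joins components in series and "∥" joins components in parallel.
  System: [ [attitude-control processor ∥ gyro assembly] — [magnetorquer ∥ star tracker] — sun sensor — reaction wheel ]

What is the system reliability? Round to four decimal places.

0.8504

R(attitude-control processor) = exp(−0.00036 × 400) = 0.865888
R(gyro assembly) = exp(−0.000030 × 400) = 0.988072
R(magnetorquer) = exp(−0.00050 × 400) = 0.818731
R(star tracker) = exp(−0.00049 × 400) = 0.822012
R(sun sensor) = exp(−0.00023 × 400) = 0.912105
R(reaction wheel) = exp(−0.000089 × 400) = 0.965026
Parallel (attitude-control processor and gyro assembly): 1 − (1 − 0.865888)(1 − 0.988072) = 0.998400
Parallel (magnetorquer and star tracker): 1 − (1 − 0.818731)(1 − 0.822012) = 0.967736
Series ([0.998400], [0.967736], sun sensor, and reaction wheel): 0.998400 × 0.967736 × 0.912105 × 0.965026 = 0.8504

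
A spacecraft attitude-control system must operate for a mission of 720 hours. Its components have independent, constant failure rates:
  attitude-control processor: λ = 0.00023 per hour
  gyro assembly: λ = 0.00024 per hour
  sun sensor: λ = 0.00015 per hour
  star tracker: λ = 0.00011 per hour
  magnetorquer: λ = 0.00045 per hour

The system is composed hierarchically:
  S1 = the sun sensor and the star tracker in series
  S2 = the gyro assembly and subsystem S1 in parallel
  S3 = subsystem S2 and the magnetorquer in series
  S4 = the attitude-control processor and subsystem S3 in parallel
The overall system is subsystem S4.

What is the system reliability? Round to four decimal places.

0.9548

R(attitude-control processor) = exp(−0.00023 × 720) = 0.847385
R(gyro assembly) = exp(−0.00024 × 720) = 0.841306
R(sun sensor) = exp(−0.00015 × 720) = 0.897628
R(star tracker) = exp(−0.00011 × 720) = 0.923855
R(magnetorquer) = exp(−0.00045 × 720) = 0.723250
Series (sun sensor and star tracker): 0.897628 × 0.923855 = 0.829278
Parallel (gyro assembly and [0.829278]): 1 − (1 − 0.841306)(1 − 0.829278) = 0.972907
Series ([0.972907] and magnetorquer): 0.972907 × 0.723250 = 0.703655
Parallel (attitude-control processor and [0.703655]): 1 − (1 − 0.847385)(1 − 0.703655) = 0.9548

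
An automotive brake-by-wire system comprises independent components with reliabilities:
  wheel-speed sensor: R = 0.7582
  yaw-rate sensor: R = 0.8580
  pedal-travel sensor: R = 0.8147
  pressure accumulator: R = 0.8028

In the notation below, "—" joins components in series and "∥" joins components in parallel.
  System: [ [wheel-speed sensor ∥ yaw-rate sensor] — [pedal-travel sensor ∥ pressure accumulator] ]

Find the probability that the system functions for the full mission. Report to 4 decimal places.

0.9304

Parallel (wheel-speed sensor and yaw-rate sensor): 1 − (1 − 0.758200)(1 − 0.858000) = 0.965664
Parallel (pedal-travel sensor and pressure accumulator): 1 − (1 − 0.814700)(1 − 0.802800) = 0.963459
Series ([0.965664] and [0.963459]): 0.965664 × 0.963459 = 0.9304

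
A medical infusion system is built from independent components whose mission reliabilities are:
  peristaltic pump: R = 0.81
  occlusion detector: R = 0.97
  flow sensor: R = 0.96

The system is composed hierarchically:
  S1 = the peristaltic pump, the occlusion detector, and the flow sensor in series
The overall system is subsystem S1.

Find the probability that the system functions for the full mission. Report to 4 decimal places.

0.7543

Series (peristaltic pump, occlusion detector, and flow sensor): 0.810000 × 0.970000 × 0.960000 = 0.7543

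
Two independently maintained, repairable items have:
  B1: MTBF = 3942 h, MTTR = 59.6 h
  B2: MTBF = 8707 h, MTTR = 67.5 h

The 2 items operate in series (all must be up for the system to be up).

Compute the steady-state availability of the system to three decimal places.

A(B1) = MTBF/(MTBF+MTTR) = 3942/(3942+59.6) = 0.985106
A(B2) = MTBF/(MTBF+MTTR) = 8707/(8707+67.5) = 0.992307
Series availability: 0.985106 × 0.992307 = 0.978

0.978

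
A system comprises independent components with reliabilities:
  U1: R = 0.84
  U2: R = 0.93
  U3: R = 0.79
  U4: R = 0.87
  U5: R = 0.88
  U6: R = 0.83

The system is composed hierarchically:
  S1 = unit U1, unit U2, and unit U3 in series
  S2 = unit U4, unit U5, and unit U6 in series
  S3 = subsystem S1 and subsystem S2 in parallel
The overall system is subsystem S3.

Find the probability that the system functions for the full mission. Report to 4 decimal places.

Series (U1, U2, and U3): 0.840000 × 0.930000 × 0.790000 = 0.617148
Series (U4, U5, and U6): 0.870000 × 0.880000 × 0.830000 = 0.635448
Parallel ([0.617148] and [0.635448]): 1 − (1 − 0.617148)(1 − 0.635448) = 0.8604

0.8604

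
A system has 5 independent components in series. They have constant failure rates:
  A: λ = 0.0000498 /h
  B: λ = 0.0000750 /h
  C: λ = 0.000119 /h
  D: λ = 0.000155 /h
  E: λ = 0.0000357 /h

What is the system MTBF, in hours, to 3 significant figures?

Series of exponential components: λ_sys = Σ λ_i
λ_sys = 0.0000498 + 0.0000750 + 0.000119 + 0.000155 + 0.0000357 = 4.3450e-04 /h
MTBF = 1 / λ_sys = 2300 h

2300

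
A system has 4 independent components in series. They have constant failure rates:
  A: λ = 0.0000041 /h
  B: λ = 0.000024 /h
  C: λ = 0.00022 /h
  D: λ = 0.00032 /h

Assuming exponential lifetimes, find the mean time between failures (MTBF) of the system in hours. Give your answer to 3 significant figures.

Series of exponential components: λ_sys = Σ λ_i
λ_sys = 0.0000041 + 0.000024 + 0.00022 + 0.00032 = 5.6810e-04 /h
MTBF = 1 / λ_sys = 1760 h

1760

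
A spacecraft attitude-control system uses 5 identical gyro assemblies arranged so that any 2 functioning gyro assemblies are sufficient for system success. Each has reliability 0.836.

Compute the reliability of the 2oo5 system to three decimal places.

R = Σ_{i=2}^{5} C(5,i) p^i (1−p)^{5−i} with p = 0.836
C(5,2)·0.836^2·0.164^3 = 0.03083
C(5,3)·0.836^3·0.164^2 = 0.15715
C(5,4)·0.836^4·0.164^1 = 0.40053
C(5,5)·0.836^5·0.164^0 = 0.40835
Sum = 0.997

0.997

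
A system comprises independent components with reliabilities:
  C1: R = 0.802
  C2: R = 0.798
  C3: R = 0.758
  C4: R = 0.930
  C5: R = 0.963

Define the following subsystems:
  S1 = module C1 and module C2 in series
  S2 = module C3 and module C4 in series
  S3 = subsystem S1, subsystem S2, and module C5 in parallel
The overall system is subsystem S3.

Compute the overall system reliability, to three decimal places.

0.996

Series (C1 and C2): 0.80200 × 0.79800 = 0.64000
Series (C3 and C4): 0.75800 × 0.93000 = 0.70494
Parallel ([0.64000], [0.70494], and C5): 1 − (1 − 0.64000)(1 − 0.70494)(1 − 0.96300) = 0.996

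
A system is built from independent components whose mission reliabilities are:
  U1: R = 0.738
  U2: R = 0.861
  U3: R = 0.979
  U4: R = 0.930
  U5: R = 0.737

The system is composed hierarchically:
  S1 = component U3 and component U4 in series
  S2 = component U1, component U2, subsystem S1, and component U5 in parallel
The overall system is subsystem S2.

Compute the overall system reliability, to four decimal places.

Series (U3 and U4): 0.979000 × 0.930000 = 0.910470
Parallel (U1, U2, [0.910470], and U5): 1 − (1 − 0.738000)(1 − 0.861000)(1 − 0.910470)(1 − 0.737000) = 0.9991

0.9991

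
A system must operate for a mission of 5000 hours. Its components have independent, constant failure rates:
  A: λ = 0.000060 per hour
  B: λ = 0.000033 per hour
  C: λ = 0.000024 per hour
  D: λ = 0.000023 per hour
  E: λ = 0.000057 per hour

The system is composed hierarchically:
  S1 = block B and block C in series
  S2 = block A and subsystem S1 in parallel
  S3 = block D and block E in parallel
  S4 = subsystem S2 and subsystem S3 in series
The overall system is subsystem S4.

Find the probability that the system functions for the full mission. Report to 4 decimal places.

0.9105

R(A) = exp(−0.000060 × 5000) = 0.740818
R(B) = exp(−0.000033 × 5000) = 0.847894
R(C) = exp(−0.000024 × 5000) = 0.886920
R(D) = exp(−0.000023 × 5000) = 0.891366
R(E) = exp(−0.000057 × 5000) = 0.752014
Series (B and C): 0.847894 × 0.886920 = 0.752014
Parallel (A and [0.752014]): 1 − (1 − 0.740818)(1 − 0.752014) = 0.935726
Parallel (D and E): 1 − (1 − 0.891366)(1 − 0.752014) = 0.973060
Series ([0.935726] and [0.973060]): 0.935726 × 0.973060 = 0.9105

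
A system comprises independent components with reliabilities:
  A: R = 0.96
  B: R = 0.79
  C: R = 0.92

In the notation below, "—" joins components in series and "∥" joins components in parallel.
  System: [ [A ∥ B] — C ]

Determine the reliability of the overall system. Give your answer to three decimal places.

0.912

Parallel (A and B): 1 − (1 − 0.96000)(1 − 0.79000) = 0.99160
Series ([0.99160] and C): 0.99160 × 0.92000 = 0.912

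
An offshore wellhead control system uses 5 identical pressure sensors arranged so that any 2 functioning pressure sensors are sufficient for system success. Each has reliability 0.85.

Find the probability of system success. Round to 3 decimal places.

R = Σ_{i=2}^{5} C(5,i) p^i (1−p)^{5−i} with p = 0.85
C(5,2)·0.85^2·0.15^3 = 0.02438
C(5,3)·0.85^3·0.15^2 = 0.13818
C(5,4)·0.85^4·0.15^1 = 0.39150
C(5,5)·0.85^5·0.15^0 = 0.44371
Sum = 0.998

0.998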